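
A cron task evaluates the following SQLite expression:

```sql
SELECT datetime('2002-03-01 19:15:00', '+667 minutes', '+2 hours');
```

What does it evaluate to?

2002-03-02 08:22:00

667 minutes = 11h 7m; +667 minutes from 2002-03-01 19:15:00 is 2002-03-02 06:22:00 (crosses midnight).
+2 hours from 2002-03-02 06:22:00 is 2002-03-02 08:22:00.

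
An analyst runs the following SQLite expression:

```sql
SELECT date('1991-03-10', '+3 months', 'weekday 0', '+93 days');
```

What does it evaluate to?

1991-09-17

Adding +3 months to 1991-03-10 gives 1991-06-10.
`weekday 0` advances to the next Sunday; 1991-06-10 is a Monday, so it moves forward to 1991-06-16.
Applying '+93 days' to 1991-06-16: counting 93 days forward gives 1991-09-17.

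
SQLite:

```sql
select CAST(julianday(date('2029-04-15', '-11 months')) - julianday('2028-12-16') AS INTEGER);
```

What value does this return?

-215

Adding -11 months to 2029-04-15 gives 2028-05-15.
16 days remain in May 2028 after the 15th (31 − 15).
Full months from June 2028 through November 2028 contribute their day counts.
Then 16 days into December 2028.
Total: 16 + 30 + 31 + 31 + 30 + 31 + 30 + 16 = 215.
The subtraction is earlier − later, so the result is −215 → -215.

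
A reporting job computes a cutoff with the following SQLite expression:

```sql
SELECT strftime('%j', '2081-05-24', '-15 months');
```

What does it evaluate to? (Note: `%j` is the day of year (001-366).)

055

First apply '-15 months': 2081-05-24 → 2080-02-24.
Day-of-year for 2080-02-24: days since 2080-01-01 inclusive = 55, zero-padded to 055.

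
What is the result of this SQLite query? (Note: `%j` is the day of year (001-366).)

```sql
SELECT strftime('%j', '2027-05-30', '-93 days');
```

057

First apply '-93 days': 2027-05-30 → 2027-02-26.
Day-of-year for 2027-02-26: days since 2027-01-01 inclusive = 57, zero-padded to 057.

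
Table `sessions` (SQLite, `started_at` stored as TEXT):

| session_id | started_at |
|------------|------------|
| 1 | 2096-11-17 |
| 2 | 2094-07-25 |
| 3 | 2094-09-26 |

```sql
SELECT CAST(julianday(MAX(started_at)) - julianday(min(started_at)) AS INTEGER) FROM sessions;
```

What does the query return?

846

MIN = 2094-07-25, MAX = 2096-11-17.
6 days remain in July 2094 after the 25th (31 − 25).
Full months from August 2094 through October 2096 contribute their day counts.
Then 17 days into November 2096.
Total: 6 + 31 + 30 + 31 + 30 + 31 + 31 + 28 + 31 + 30 + 31 + 30 + 31 + 31 + 30 + 31 + 30 + 31 + 31 + 29 + 31 + 30 + 31 + 30 + 31 + 31 + 30 + 31 + 17 = 846.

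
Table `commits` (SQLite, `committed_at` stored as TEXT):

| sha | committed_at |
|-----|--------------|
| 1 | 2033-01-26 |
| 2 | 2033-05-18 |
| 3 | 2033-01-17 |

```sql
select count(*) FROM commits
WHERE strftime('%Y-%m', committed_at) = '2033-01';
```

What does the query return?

2

Rows with year-month 2033-01: 2033-01-26, 2033-01-17 → 2.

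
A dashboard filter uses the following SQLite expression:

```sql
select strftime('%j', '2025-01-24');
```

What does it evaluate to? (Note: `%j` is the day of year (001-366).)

024

Day-of-year for 2025-01-24: days since 2025-01-01 inclusive = 24, zero-padded to 024.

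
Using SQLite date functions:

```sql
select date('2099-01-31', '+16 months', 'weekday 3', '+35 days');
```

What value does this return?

2100-07-07

Adding +16 months to 2099-01-31 gives 2100-05-31.
`weekday 3` advances to the next Wednesday; 2100-05-31 is a Monday, so it moves forward to 2100-06-02.
June 2100 has 30 days; 28 remain after the 2nd, so 29 days reach 2100-07-01.
Advancing 6 more days within July lands on 2100-07-07.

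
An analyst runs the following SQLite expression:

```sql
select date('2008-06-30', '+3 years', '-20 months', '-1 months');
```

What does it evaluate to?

2009-09-30

Adding +3 years to 2008-06-30 gives 2011-06-30.
Adding -20 months to 2011-06-30 gives 2009-10-30.
Adding -1 month to 2009-10-30 gives 2009-09-30.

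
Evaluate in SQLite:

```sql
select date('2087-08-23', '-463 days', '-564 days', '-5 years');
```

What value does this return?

2079-10-30

Applying '-463 days' to 2087-08-23: counting 463 days back gives 2086-05-17.
Applying '-564 days' to 2086-05-17: counting 564 days back gives 2084-10-30.
Adding -5 years to 2084-10-30 gives 2079-10-30.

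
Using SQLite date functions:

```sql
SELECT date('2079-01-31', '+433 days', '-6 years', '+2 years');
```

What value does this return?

Applying '+433 days' to 2079-01-31: counting 433 days forward gives 2080-04-08.
Adding -6 years to 2080-04-08 gives 2074-04-08.
Adding +2 years to 2074-04-08 gives 2076-04-08.

2076-04-08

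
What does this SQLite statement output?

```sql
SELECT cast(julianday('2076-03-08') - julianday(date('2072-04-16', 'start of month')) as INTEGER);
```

`start of month` rewinds 2072-04-16 to 2072-04-01.
29 days remain in April 2072 after the 1st (30 − 1).
Full months from May 2072 through February 2076 contribute their day counts.
Then 8 days into March 2076.
Total: 29 + 31 + 30 + 31 + 31 + 30 + 31 + 30 + 31 + 31 + 28 + 31 + 30 + 31 + 30 + 31 + 31 + 30 + 31 + 30 + 31 + 31 + 28 + 31 + 30 + 31 + 30 + 31 + 31 + 30 + 31 + 30 + 31 + 31 + 28 + 31 + 30 + 31 + 30 + 31 + 31 + 30 + 31 + 30 + 31 + 31 + 29 + 8 = 1437.

1437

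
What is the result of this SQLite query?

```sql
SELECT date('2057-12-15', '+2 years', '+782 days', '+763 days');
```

2064-03-08

Adding +2 years to 2057-12-15 gives 2059-12-15.
Applying '+782 days' to 2059-12-15: counting 782 days forward gives 2062-02-04.
Applying '+763 days' to 2062-02-04: counting 763 days forward gives 2064-03-08.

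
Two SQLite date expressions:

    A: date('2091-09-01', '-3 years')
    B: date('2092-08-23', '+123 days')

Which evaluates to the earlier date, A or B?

A = 2088-09-01.
B = 2092-12-24.
A is earlier.

A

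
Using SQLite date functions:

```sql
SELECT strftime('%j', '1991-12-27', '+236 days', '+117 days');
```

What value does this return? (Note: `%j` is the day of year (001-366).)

349

First apply '+236 days', '+117 days': 1991-12-27 → 1992-12-14.
Day-of-year for 1992-12-14: days since 1992-01-01 inclusive = 349, zero-padded to 349.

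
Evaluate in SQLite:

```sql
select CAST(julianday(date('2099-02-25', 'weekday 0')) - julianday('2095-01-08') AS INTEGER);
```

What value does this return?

`weekday 0` advances to the next Sunday; 2099-02-25 is a Wednesday, so it moves forward to 2099-03-01.
23 days remain in January 2095 after the 8th (31 − 8).
Full months from February 2095 through February 2099 contribute their day counts.
Then 1 day into March 2099.
Total: 23 + 28 + 31 + 30 + 31 + 30 + 31 + 31 + 30 + 31 + 30 + 31 + 31 + 29 + 31 + 30 + 31 + 30 + 31 + 31 + 30 + 31 + 30 + 31 + 31 + 28 + 31 + 30 + 31 + 30 + 31 + 31 + 30 + 31 + 30 + 31 + 31 + 28 + 31 + 30 + 31 + 30 + 31 + 31 + 30 + 31 + 30 + 31 + 31 + 28 + 1 = 1513.

1513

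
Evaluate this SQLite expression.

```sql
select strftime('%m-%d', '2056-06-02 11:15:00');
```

06-02

`%m-%d` extracts the month-day: 06-02.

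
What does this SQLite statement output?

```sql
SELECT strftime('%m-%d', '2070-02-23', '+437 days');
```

05-06

First apply '+437 days': 2070-02-23 → 2071-05-06.
`%m-%d` extracts the month-day: 05-06.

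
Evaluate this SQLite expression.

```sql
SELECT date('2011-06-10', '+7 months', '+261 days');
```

2012-09-27

Adding +7 months to 2011-06-10 gives 2012-01-10.
Applying '+261 days' to 2012-01-10: counting 261 days forward gives 2012-09-27.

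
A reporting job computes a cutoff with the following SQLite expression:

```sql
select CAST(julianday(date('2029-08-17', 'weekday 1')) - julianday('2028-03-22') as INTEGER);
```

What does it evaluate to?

516

`weekday 1` advances to the next Monday; 2029-08-17 is a Friday, so it moves forward to 2029-08-20.
9 days remain in March 2028 after the 22nd (31 − 22).
Full months from April 2028 through July 2029 contribute their day counts.
Then 20 days into August 2029.
Total: 9 + 30 + 31 + 30 + 31 + 31 + 30 + 31 + 30 + 31 + 31 + 28 + 31 + 30 + 31 + 30 + 31 + 20 = 516.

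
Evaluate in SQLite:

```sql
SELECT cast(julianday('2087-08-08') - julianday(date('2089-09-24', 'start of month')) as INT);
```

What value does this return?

-755

`start of month` rewinds 2089-09-24 to 2089-09-01.
23 days remain in August 2087 after the 8th (31 − 8).
Full months from September 2087 through August 2089 contribute their day counts.
Then 1 day into September 2089.
Total: 23 + 30 + 31 + 30 + 31 + 31 + 29 + 31 + 30 + 31 + 30 + 31 + 31 + 30 + 31 + 30 + 31 + 31 + 28 + 31 + 30 + 31 + 30 + 31 + 31 + 1 = 755.
The subtraction is earlier − later, so the result is −755 → -755.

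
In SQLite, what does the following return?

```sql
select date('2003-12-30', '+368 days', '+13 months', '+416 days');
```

Applying '+368 days' to 2003-12-30: counting 368 days forward gives 2005-01-01.
Adding +13 months to 2005-01-01 gives 2006-02-01.
Applying '+416 days' to 2006-02-01: counting 416 days forward gives 2007-03-24.

2007-03-24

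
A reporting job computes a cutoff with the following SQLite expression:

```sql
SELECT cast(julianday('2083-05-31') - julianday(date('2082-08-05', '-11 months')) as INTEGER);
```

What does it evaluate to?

Adding -11 months to 2082-08-05 gives 2081-09-05.
25 days remain in September 2081 after the 5th (30 − 5).
Full months from October 2081 through April 2083 contribute their day counts.
Then 31 days into May 2083.
Total: 25 + 31 + 30 + 31 + 31 + 28 + 31 + 30 + 31 + 30 + 31 + 31 + 30 + 31 + 30 + 31 + 31 + 28 + 31 + 30 + 31 = 633.

633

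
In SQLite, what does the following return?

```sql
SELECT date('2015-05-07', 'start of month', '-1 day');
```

`start of month` rewinds 2015-05-07 to 2015-05-01.
Going back 1 day from 2015-05-01 reaches 2015-04-30 (last day of April, 30 days).

2015-04-30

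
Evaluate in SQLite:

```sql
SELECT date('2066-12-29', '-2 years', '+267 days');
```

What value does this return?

Adding -2 years to 2066-12-29 gives 2064-12-29.
Applying '+267 days' to 2064-12-29: counting 267 days forward gives 2065-09-22.

2065-09-22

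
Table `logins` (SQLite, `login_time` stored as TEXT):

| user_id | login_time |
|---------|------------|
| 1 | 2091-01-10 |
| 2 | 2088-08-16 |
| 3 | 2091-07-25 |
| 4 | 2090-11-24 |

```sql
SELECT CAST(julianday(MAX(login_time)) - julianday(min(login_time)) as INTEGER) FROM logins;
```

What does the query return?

MIN = 2088-08-16, MAX = 2091-07-25.
15 days remain in August 2088 after the 16th (31 − 16).
Full months from September 2088 through June 2091 contribute their day counts.
Then 25 days into July 2091.
Total: 15 + 30 + 31 + 30 + 31 + 31 + 28 + 31 + 30 + 31 + 30 + 31 + 31 + 30 + 31 + 30 + 31 + 31 + 28 + 31 + 30 + 31 + 30 + 31 + 31 + 30 + 31 + 30 + 31 + 31 + 28 + 31 + 30 + 31 + 30 + 25 = 1073.

1073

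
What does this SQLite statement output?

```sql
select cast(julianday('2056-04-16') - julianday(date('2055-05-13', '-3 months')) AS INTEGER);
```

428

Adding -3 months to 2055-05-13 gives 2055-02-13.
15 days remain in February 2055 after the 13th (28 − 13).
Full months from March 2055 through March 2056 contribute their day counts.
Then 16 days into April 2056.
Total: 15 + 31 + 30 + 31 + 30 + 31 + 31 + 30 + 31 + 30 + 31 + 31 + 29 + 31 + 16 = 428.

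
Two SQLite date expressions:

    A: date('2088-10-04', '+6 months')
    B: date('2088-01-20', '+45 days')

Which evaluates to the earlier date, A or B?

B

A = 2089-04-04.
B = 2088-03-05.
B is earlier.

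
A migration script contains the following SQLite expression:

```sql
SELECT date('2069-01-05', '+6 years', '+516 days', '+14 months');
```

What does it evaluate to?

Adding +6 years to 2069-01-05 gives 2075-01-05.
Applying '+516 days' to 2075-01-05: counting 516 days forward gives 2076-06-04.
Adding +14 months to 2076-06-04 gives 2077-08-04.

2077-08-04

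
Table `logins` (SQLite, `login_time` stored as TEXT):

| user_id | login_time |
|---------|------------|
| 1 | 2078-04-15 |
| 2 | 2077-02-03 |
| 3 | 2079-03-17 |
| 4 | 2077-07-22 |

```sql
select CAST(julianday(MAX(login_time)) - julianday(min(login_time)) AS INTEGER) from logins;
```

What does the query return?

MIN = 2077-02-03, MAX = 2079-03-17.
25 days remain in February 2077 after the 3rd (28 − 3).
Full months from March 2077 through February 2079 contribute their day counts.
Then 17 days into March 2079.
Total: 25 + 31 + 30 + 31 + 30 + 31 + 31 + 30 + 31 + 30 + 31 + 31 + 28 + 31 + 30 + 31 + 30 + 31 + 31 + 30 + 31 + 30 + 31 + 31 + 28 + 17 = 772.

772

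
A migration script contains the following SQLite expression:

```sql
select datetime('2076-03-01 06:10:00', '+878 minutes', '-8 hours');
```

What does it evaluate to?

878 minutes = 14h 38m; +878 minutes from 2076-03-01 06:10:00 is 2076-03-01 20:48:00.
-8 hours from 2076-03-01 20:48:00 is 2076-03-01 12:48:00.

2076-03-01 12:48:00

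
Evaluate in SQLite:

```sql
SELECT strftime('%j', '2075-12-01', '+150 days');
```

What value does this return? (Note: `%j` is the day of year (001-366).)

120

First apply '+150 days': 2075-12-01 → 2076-04-29.
Day-of-year for 2076-04-29: days since 2076-01-01 inclusive = 120, zero-padded to 120.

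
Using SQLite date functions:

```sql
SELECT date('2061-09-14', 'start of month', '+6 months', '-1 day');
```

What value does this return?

`start of month` rewinds 2061-09-14 to 2061-09-01.
Adding +6 months to 2061-09-01 gives 2062-03-01.
Going back 1 day from 2062-03-01 reaches 2062-02-28 (last day of February, 28 days).

2062-02-28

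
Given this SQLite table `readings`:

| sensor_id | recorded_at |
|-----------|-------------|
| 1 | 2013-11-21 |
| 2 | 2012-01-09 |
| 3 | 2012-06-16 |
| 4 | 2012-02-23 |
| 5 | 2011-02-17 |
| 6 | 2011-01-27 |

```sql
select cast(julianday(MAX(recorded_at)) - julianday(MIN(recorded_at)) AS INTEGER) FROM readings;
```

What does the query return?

MIN = 2011-01-27, MAX = 2013-11-21.
4 days remain in January 2011 after the 27th (31 − 27).
Full months from February 2011 through October 2013 contribute their day counts.
Then 21 days into November 2013.
Total: 4 + 28 + 31 + 30 + 31 + 30 + 31 + 31 + 30 + 31 + 30 + 31 + 31 + 29 + 31 + 30 + 31 + 30 + 31 + 31 + 30 + 31 + 30 + 31 + 31 + 28 + 31 + 30 + 31 + 30 + 31 + 31 + 30 + 31 + 21 = 1029.

1029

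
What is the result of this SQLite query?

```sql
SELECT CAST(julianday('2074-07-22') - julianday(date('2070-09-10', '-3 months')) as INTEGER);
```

Adding -3 months to 2070-09-10 gives 2070-06-10.
20 days remain in June 2070 after the 10th (30 − 10).
Full months from July 2070 through June 2074 contribute their day counts.
Then 22 days into July 2074.
Total: 20 + 31 + 31 + 30 + 31 + 30 + 31 + 31 + 28 + 31 + 30 + 31 + 30 + 31 + 31 + 30 + 31 + 30 + 31 + 31 + 29 + 31 + 30 + 31 + 30 + 31 + 31 + 30 + 31 + 30 + 31 + 31 + 28 + 31 + 30 + 31 + 30 + 31 + 31 + 30 + 31 + 30 + 31 + 31 + 28 + 31 + 30 + 31 + 30 + 22 = 1503.

1503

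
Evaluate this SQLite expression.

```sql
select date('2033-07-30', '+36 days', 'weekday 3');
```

2033-09-07

July 2033 has 31 days; 1 remain after the 30th, so 2 days reach 2033-08-01.
August 2033 has 31 days; 30 remain after the 1st, so 31 days reach 2033-09-01.
Advancing 3 more days within September lands on 2033-09-04.
`weekday 3` advances to the next Wednesday; 2033-09-04 is a Sunday, so it moves forward to 2033-09-07.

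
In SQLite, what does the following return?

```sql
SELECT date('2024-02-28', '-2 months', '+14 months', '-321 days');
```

2024-04-13

Adding -2 months to 2024-02-28 gives 2023-12-28.
Adding +14 months to 2023-12-28 gives 2025-02-28.
Applying '-321 days' to 2025-02-28: counting 321 days back gives 2024-04-13.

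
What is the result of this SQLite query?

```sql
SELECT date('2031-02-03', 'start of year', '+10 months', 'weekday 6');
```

2031-11-01

`start of year` rewinds 2031-02-03 to 2031-01-01.
Adding +10 months to 2031-01-01 gives 2031-11-01.
`weekday 6` advances to the next Saturday; 2031-11-01 is already a Saturday, so it stays at 2031-11-01.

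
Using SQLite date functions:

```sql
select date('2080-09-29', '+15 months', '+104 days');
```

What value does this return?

Adding +15 months to 2080-09-29 gives 2081-12-29.
Applying '+104 days' to 2081-12-29: counting 104 days forward gives 2082-04-12.

2082-04-12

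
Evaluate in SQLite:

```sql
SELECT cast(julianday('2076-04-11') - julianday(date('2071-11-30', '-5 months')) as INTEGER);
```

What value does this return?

Adding -5 months to 2071-11-30 gives 2071-06-30.
0 days remain in June 2071 after the 30th (30 − 30).
Full months from July 2071 through March 2076 contribute their day counts.
Then 11 days into April 2076.
Total: 0 + 31 + 31 + 30 + 31 + 30 + 31 + 31 + 29 + 31 + 30 + 31 + 30 + 31 + 31 + 30 + 31 + 30 + 31 + 31 + 28 + 31 + 30 + 31 + 30 + 31 + 31 + 30 + 31 + 30 + 31 + 31 + 28 + 31 + 30 + 31 + 30 + 31 + 31 + 30 + 31 + 30 + 31 + 31 + 28 + 31 + 30 + 31 + 30 + 31 + 31 + 30 + 31 + 30 + 31 + 31 + 29 + 31 + 11 = 1747.

1747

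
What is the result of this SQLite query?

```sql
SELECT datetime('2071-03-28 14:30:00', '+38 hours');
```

2071-03-30 04:30:00

+38 hours from 2071-03-28 14:30:00 is 2071-03-30 04:30:00 (crosses midnight).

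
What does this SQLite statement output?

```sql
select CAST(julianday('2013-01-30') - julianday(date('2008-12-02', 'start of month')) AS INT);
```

1521

`start of month` rewinds 2008-12-02 to 2008-12-01.
30 days remain in December 2008 after the 1st (31 − 1).
Full months from January 2009 through December 2012 contribute their day counts.
Then 30 days into January 2013.
Total: 30 + 31 + 28 + 31 + 30 + 31 + 30 + 31 + 31 + 30 + 31 + 30 + 31 + 31 + 28 + 31 + 30 + 31 + 30 + 31 + 31 + 30 + 31 + 30 + 31 + 31 + 28 + 31 + 30 + 31 + 30 + 31 + 31 + 30 + 31 + 30 + 31 + 31 + 29 + 31 + 30 + 31 + 30 + 31 + 31 + 30 + 31 + 30 + 31 + 30 = 1521.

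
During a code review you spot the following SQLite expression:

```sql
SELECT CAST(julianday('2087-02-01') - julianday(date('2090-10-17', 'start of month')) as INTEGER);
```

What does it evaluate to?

-1338

`start of month` rewinds 2090-10-17 to 2090-10-01.
27 days remain in February 2087 after the 1st (28 − 1).
Full months from March 2087 through September 2090 contribute their day counts.
Then 1 day into October 2090.
Total: 27 + 31 + 30 + 31 + 30 + 31 + 31 + 30 + 31 + 30 + 31 + 31 + 29 + 31 + 30 + 31 + 30 + 31 + 31 + 30 + 31 + 30 + 31 + 31 + 28 + 31 + 30 + 31 + 30 + 31 + 31 + 30 + 31 + 30 + 31 + 31 + 28 + 31 + 30 + 31 + 30 + 31 + 31 + 30 + 1 = 1338.
The subtraction is earlier − later, so the result is −1338 → -1338.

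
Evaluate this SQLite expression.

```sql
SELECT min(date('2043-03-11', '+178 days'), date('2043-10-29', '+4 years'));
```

date('2043-03-11', '+178 days') → 2043-09-05.
date('2043-10-29', '+4 years') → 2047-10-29.
Earlier of the two is 2043-09-05.

2043-09-05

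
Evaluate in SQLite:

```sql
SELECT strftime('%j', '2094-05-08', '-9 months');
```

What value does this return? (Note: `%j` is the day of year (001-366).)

220

First apply '-9 months': 2094-05-08 → 2093-08-08.
Day-of-year for 2093-08-08: days since 2093-01-01 inclusive = 220, zero-padded to 220.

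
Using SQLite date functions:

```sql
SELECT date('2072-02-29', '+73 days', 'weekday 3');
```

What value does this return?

Applying '+73 days' to 2072-02-29: counting 73 days forward gives 2072-05-12.
`weekday 3` advances to the next Wednesday; 2072-05-12 is a Thursday, so it moves forward to 2072-05-18.

2072-05-18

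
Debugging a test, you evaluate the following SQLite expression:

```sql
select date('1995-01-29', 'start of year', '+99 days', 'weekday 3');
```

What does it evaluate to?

`start of year` rewinds 1995-01-29 to 1995-01-01.
Applying '+99 days' to 1995-01-01: counting 99 days forward gives 1995-04-10.
`weekday 3` advances to the next Wednesday; 1995-04-10 is a Monday, so it moves forward to 1995-04-12.

1995-04-12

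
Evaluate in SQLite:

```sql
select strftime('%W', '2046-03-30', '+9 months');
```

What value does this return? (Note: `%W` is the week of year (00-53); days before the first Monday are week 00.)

52

First apply '+9 months': 2046-03-30 → 2046-12-30.
2046-12-30 is a Sunday. SQLite's %W counts Mondays since the year started; the result is 52.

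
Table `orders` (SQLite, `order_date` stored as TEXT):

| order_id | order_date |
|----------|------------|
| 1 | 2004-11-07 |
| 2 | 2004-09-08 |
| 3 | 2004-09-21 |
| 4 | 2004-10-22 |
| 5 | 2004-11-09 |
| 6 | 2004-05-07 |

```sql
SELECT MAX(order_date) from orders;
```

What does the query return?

MAX over {2004-05-07, 2004-09-08, 2004-09-21, 2004-10-22, 2004-11-07, 2004-11-09}.

2004-11-09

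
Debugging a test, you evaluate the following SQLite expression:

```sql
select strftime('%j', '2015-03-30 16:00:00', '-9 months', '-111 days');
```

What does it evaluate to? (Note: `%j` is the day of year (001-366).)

070

First apply '-9 months', '-111 days': 2015-03-30 16:00:00 → 2014-03-11 16:00:00.
Day-of-year for 2014-03-11: days since 2014-01-01 inclusive = 70, zero-padded to 070.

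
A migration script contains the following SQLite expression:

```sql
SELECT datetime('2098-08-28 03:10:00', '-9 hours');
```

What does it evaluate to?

2098-08-27 18:10:00

-9 hours from 2098-08-28 03:10:00 is 2098-08-27 18:10:00 (crosses midnight).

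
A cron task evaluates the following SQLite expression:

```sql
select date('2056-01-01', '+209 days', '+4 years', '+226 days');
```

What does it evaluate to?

Applying '+209 days' to 2056-01-01: counting 209 days forward gives 2056-07-28.
Adding +4 years to 2056-07-28 gives 2060-07-28.
Applying '+226 days' to 2060-07-28: counting 226 days forward gives 2061-03-11.

2061-03-11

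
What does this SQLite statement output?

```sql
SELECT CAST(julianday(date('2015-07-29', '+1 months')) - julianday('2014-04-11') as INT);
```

505

Adding +1 month to 2015-07-29 gives 2015-08-29.
19 days remain in April 2014 after the 11th (30 − 11).
Full months from May 2014 through July 2015 contribute their day counts.
Then 29 days into August 2015.
Total: 19 + 31 + 30 + 31 + 31 + 30 + 31 + 30 + 31 + 31 + 28 + 31 + 30 + 31 + 30 + 31 + 29 = 505.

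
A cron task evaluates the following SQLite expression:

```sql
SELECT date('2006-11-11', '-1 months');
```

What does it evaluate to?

2006-10-11

Adding -1 month to 2006-11-11 gives 2006-10-11.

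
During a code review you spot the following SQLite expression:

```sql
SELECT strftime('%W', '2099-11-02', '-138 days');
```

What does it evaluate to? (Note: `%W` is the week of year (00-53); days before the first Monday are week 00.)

First apply '-138 days': 2099-11-02 → 2099-06-17.
2099-06-17 is a Wednesday. SQLite's %W counts Mondays since the year started; the result is 24.

24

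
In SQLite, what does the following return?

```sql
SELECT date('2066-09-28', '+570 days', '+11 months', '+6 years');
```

Applying '+570 days' to 2066-09-28: counting 570 days forward gives 2068-04-20.
Adding +11 months to 2068-04-20 gives 2069-03-20.
Adding +6 years to 2069-03-20 gives 2075-03-20.

2075-03-20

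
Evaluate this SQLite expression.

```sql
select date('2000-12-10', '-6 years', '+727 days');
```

1996-12-06

Adding -6 years to 2000-12-10 gives 1994-12-10.
Applying '+727 days' to 1994-12-10: counting 727 days forward gives 1996-12-06.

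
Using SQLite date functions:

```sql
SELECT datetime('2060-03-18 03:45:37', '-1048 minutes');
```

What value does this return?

1048 minutes = 17h 28m; -1048 minutes from 2060-03-18 03:45:37 is 2060-03-17 10:17:37 (crosses midnight).

2060-03-17 10:17:37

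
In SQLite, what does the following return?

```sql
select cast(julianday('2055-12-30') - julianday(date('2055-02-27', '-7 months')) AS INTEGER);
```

Adding -7 months to 2055-02-27 gives 2054-07-27.
4 days remain in July 2054 after the 27th (31 − 27).
Full months from August 2054 through November 2055 contribute their day counts.
Then 30 days into December 2055.
Total: 4 + 31 + 30 + 31 + 30 + 31 + 31 + 28 + 31 + 30 + 31 + 30 + 31 + 31 + 30 + 31 + 30 + 30 = 521.

521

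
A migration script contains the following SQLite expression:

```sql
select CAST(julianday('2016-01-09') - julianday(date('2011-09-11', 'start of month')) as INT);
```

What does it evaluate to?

`start of month` rewinds 2011-09-11 to 2011-09-01.
29 days remain in September 2011 after the 1st (30 − 1).
Full months from October 2011 through December 2015 contribute their day counts.
Then 9 days into January 2016.
Total: 29 + 31 + 30 + 31 + 31 + 29 + 31 + 30 + 31 + 30 + 31 + 31 + 30 + 31 + 30 + 31 + 31 + 28 + 31 + 30 + 31 + 30 + 31 + 31 + 30 + 31 + 30 + 31 + 31 + 28 + 31 + 30 + 31 + 30 + 31 + 31 + 30 + 31 + 30 + 31 + 31 + 28 + 31 + 30 + 31 + 30 + 31 + 31 + 30 + 31 + 30 + 31 + 9 = 1591.

1591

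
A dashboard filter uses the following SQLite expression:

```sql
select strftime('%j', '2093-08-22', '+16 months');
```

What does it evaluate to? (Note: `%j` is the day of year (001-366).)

356

First apply '+16 months': 2093-08-22 → 2094-12-22.
Day-of-year for 2094-12-22: days since 2094-01-01 inclusive = 356, zero-padded to 356.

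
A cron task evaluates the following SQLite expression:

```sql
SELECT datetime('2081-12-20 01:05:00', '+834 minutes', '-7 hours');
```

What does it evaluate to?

2081-12-20 07:59:00

834 minutes = 13h 54m; +834 minutes from 2081-12-20 01:05:00 is 2081-12-20 14:59:00.
-7 hours from 2081-12-20 14:59:00 is 2081-12-20 07:59:00.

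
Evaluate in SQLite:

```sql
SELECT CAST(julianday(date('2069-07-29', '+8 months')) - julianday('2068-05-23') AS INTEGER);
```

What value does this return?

Adding +8 months to 2069-07-29 gives 2070-03-29.
8 days remain in May 2068 after the 23rd (31 − 23).
Full months from June 2068 through February 2070 contribute their day counts.
Then 29 days into March 2070.
Total: 8 + 30 + 31 + 31 + 30 + 31 + 30 + 31 + 31 + 28 + 31 + 30 + 31 + 30 + 31 + 31 + 30 + 31 + 30 + 31 + 31 + 28 + 29 = 675.

675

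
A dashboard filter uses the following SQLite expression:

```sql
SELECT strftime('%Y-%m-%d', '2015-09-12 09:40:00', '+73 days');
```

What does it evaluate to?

First apply '+73 days': 2015-09-12 09:40:00 → 2015-11-24 09:40:00.
`%Y-%m-%d` extracts the ISO date: 2015-11-24.

2015-11-24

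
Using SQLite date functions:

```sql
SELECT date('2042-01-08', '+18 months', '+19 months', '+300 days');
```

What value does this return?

2045-12-05

Adding +18 months to 2042-01-08 gives 2043-07-08.
Adding +19 months to 2043-07-08 gives 2045-02-08.
Applying '+300 days' to 2045-02-08: counting 300 days forward gives 2045-12-05.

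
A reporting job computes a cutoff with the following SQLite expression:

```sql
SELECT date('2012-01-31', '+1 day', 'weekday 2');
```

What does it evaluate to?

January 2012 has 31 days; 0 remain after the 31st, so 1 days reach 2012-02-01.
`weekday 2` advances to the next Tuesday; 2012-02-01 is a Wednesday, so it moves forward to 2012-02-07.

2012-02-07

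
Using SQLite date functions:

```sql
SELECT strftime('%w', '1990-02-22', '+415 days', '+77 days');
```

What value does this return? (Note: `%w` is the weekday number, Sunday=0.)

6

First apply '+415 days', '+77 days': 1990-02-22 → 1991-06-29.
1991-06-29 is a Saturday; with Sunday=0 that is 6.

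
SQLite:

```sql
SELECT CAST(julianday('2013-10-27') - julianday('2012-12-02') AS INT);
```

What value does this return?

329

29 days remain in December 2012 after the 2nd (31 − 2).
Full months from January 2013 through September 2013 contribute their day counts.
Then 27 days into October 2013.
Total: 29 + 31 + 28 + 31 + 30 + 31 + 30 + 31 + 31 + 30 + 27 = 329.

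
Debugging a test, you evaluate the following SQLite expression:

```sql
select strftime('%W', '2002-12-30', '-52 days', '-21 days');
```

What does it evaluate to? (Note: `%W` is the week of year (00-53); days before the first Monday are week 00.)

First apply '-52 days', '-21 days': 2002-12-30 → 2002-10-18.
2002-10-18 is a Friday. SQLite's %W counts Mondays since the year started; the result is 41.

41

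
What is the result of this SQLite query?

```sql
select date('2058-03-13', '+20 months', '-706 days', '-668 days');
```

Adding +20 months to 2058-03-13 gives 2059-11-13.
Applying '-706 days' to 2059-11-13: counting 706 days back gives 2057-12-07.
Applying '-668 days' to 2057-12-07: counting 668 days back gives 2056-02-08.

2056-02-08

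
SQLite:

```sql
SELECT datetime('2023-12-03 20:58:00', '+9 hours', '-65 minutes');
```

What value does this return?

2023-12-04 04:53:00

+9 hours from 2023-12-03 20:58:00 is 2023-12-04 05:58:00 (crosses midnight).
65 minutes = 1h 5m; -65 minutes from 2023-12-04 05:58:00 is 2023-12-04 04:53:00.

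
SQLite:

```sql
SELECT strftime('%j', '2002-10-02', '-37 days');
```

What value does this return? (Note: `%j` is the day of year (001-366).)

238

First apply '-37 days': 2002-10-02 → 2002-08-26.
Day-of-year for 2002-08-26: days since 2002-01-01 inclusive = 238, zero-padded to 238.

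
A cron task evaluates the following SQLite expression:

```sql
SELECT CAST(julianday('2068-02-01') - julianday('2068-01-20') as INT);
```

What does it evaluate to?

11 days remain in January 2068 after the 20th (31 − 20).
Then 1 day into February 2068.
Total: 11 + 1 = 12.

12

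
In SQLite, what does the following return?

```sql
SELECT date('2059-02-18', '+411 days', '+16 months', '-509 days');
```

Applying '+411 days' to 2059-02-18: counting 411 days forward gives 2060-04-04.
Adding +16 months to 2060-04-04 gives 2061-08-04.
Applying '-509 days' to 2061-08-04: counting 509 days back gives 2060-03-13.

2060-03-13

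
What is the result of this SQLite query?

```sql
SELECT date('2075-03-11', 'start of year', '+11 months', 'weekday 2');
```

`start of year` rewinds 2075-03-11 to 2075-01-01.
Adding +11 months to 2075-01-01 gives 2075-12-01.
`weekday 2` advances to the next Tuesday; 2075-12-01 is a Sunday, so it moves forward to 2075-12-03.

2075-12-03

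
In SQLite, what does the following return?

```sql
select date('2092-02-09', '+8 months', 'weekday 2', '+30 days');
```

Adding +8 months to 2092-02-09 gives 2092-10-09.
`weekday 2` advances to the next Tuesday; 2092-10-09 is a Thursday, so it moves forward to 2092-10-14.
October 2092 has 31 days; 17 remain after the 14th, so 18 days reach 2092-11-01.
Advancing 12 more days within November lands on 2092-11-13.

2092-11-13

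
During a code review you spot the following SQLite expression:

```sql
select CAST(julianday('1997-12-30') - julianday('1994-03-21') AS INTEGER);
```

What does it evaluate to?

1380

10 days remain in March 1994 after the 21st (31 − 21).
Full months from April 1994 through November 1997 contribute their day counts.
Then 30 days into December 1997.
Total: 10 + 30 + 31 + 30 + 31 + 31 + 30 + 31 + 30 + 31 + 31 + 28 + 31 + 30 + 31 + 30 + 31 + 31 + 30 + 31 + 30 + 31 + 31 + 29 + 31 + 30 + 31 + 30 + 31 + 31 + 30 + 31 + 30 + 31 + 31 + 28 + 31 + 30 + 31 + 30 + 31 + 31 + 30 + 31 + 30 + 30 = 1380.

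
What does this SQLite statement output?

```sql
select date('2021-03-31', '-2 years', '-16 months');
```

2017-12-01

Adding -2 years to 2021-03-31 gives 2019-03-31.
Adding -16 months to 2019-03-31 targets 2017-11-31. November 2017 has only 30 days, so SQLite normalizes the 1-day overflow forward to 2017-12-01.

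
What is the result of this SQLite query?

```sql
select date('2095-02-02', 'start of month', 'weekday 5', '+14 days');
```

2095-02-18

`start of month` rewinds 2095-02-02 to 2095-02-01.
`weekday 5` advances to the next Friday; 2095-02-01 is a Tuesday, so it moves forward to 2095-02-04.
Advancing 14 more days within February lands on 2095-02-18.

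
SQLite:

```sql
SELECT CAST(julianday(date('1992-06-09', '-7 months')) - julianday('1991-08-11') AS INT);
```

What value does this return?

90

Adding -7 months to 1992-06-09 gives 1991-11-09.
20 days remain in August 1991 after the 11th (31 − 11).
September 1991: 30 days.
October 1991: 31 days.
Then 9 days into November 1991.
Total: 20 + 30 + 31 + 9 = 90.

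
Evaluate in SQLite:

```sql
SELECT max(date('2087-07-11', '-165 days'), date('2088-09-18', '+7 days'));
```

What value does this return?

date('2087-07-11', '-165 days') → 2087-01-27.
date('2088-09-18', '+7 days') → 2088-09-25.
Later of the two is 2088-09-25.

2088-09-25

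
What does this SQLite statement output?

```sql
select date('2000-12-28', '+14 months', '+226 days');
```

Adding +14 months to 2000-12-28 gives 2002-02-28.
Applying '+226 days' to 2002-02-28: counting 226 days forward gives 2002-10-12.

2002-10-12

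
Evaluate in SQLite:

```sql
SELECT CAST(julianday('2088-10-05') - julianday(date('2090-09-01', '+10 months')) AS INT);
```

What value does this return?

-999

Adding +10 months to 2090-09-01 gives 2091-07-01.
26 days remain in October 2088 after the 5th (31 − 5).
Full months from November 2088 through June 2091 contribute their day counts.
Then 1 day into July 2091.
Total: 26 + 30 + 31 + 31 + 28 + 31 + 30 + 31 + 30 + 31 + 31 + 30 + 31 + 30 + 31 + 31 + 28 + 31 + 30 + 31 + 30 + 31 + 31 + 30 + 31 + 30 + 31 + 31 + 28 + 31 + 30 + 31 + 30 + 1 = 999.
The subtraction is earlier − later, so the result is −999 → -999.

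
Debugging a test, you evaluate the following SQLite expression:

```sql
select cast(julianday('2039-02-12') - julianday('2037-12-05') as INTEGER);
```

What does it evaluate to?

26 days remain in December 2037 after the 5th (31 − 5).
Full months from January 2038 through January 2039 contribute their day counts.
Then 12 days into February 2039.
Total: 26 + 31 + 28 + 31 + 30 + 31 + 30 + 31 + 31 + 30 + 31 + 30 + 31 + 31 + 12 = 434.

434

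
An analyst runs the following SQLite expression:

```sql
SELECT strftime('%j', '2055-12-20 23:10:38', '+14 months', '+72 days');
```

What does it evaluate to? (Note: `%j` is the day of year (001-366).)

123

First apply '+14 months', '+72 days': 2055-12-20 23:10:38 → 2057-05-03 23:10:38.
Day-of-year for 2057-05-03: days since 2057-01-01 inclusive = 123, zero-padded to 123.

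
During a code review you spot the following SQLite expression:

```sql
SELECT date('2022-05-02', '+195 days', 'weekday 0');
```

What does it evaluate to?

Applying '+195 days' to 2022-05-02: counting 195 days forward gives 2022-11-13.
`weekday 0` advances to the next Sunday; 2022-11-13 is already a Sunday, so it stays at 2022-11-13.

2022-11-13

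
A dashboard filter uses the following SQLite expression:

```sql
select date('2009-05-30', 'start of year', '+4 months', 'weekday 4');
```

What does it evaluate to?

`start of year` rewinds 2009-05-30 to 2009-01-01.
Adding +4 months to 2009-01-01 gives 2009-05-01.
`weekday 4` advances to the next Thursday; 2009-05-01 is a Friday, so it moves forward to 2009-05-07.

2009-05-07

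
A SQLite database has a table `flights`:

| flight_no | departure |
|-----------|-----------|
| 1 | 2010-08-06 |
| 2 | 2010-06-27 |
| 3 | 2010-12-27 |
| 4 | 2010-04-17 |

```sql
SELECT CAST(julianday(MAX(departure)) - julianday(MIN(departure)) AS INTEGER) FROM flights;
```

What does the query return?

MIN = 2010-04-17, MAX = 2010-12-27.
13 days remain in April 2010 after the 17th (30 − 17).
Full months from May 2010 through November 2010 contribute their day counts.
Then 27 days into December 2010.
Total: 13 + 31 + 30 + 31 + 31 + 30 + 31 + 30 + 27 = 254.

254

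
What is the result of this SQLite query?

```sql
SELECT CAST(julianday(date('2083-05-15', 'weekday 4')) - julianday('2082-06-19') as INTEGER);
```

`weekday 4` advances to the next Thursday; 2083-05-15 is a Saturday, so it moves forward to 2083-05-20.
11 days remain in June 2082 after the 19th (30 − 19).
Full months from July 2082 through April 2083 contribute their day counts.
Then 20 days into May 2083.
Total: 11 + 31 + 31 + 30 + 31 + 30 + 31 + 31 + 28 + 31 + 30 + 20 = 335.

335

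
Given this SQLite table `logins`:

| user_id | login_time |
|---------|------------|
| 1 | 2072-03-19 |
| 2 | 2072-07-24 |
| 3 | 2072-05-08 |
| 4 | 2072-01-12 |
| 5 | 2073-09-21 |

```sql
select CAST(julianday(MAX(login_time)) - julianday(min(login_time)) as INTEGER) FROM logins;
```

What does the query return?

MIN = 2072-01-12, MAX = 2073-09-21.
19 days remain in January 2072 after the 12th (31 − 12).
Full months from February 2072 through August 2073 contribute their day counts.
Then 21 days into September 2073.
Total: 19 + 29 + 31 + 30 + 31 + 30 + 31 + 31 + 30 + 31 + 30 + 31 + 31 + 28 + 31 + 30 + 31 + 30 + 31 + 31 + 21 = 618.

618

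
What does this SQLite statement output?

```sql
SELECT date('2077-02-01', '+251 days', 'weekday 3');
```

Applying '+251 days' to 2077-02-01: counting 251 days forward gives 2077-10-10.
`weekday 3` advances to the next Wednesday; 2077-10-10 is a Sunday, so it moves forward to 2077-10-13.

2077-10-13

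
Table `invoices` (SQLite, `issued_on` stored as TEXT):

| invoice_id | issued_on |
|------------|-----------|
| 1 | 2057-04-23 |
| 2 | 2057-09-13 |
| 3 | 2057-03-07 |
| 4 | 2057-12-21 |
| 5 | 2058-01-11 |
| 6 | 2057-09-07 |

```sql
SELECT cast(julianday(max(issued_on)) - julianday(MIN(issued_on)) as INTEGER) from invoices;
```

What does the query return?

310

MIN = 2057-03-07, MAX = 2058-01-11.
24 days remain in March 2057 after the 7th (31 − 7).
Full months from April 2057 through December 2057 contribute their day counts.
Then 11 days into January 2058.
Total: 24 + 30 + 31 + 30 + 31 + 31 + 30 + 31 + 30 + 31 + 11 = 310.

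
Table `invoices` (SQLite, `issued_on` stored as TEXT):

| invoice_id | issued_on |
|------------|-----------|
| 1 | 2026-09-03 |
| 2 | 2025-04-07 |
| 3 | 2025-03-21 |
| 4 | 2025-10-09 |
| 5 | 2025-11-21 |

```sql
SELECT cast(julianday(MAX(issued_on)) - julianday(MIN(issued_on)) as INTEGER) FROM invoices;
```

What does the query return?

MIN = 2025-03-21, MAX = 2026-09-03.
10 days remain in March 2025 after the 21st (31 − 21).
Full months from April 2025 through August 2026 contribute their day counts.
Then 3 days into September 2026.
Total: 10 + 30 + 31 + 30 + 31 + 31 + 30 + 31 + 30 + 31 + 31 + 28 + 31 + 30 + 31 + 30 + 31 + 31 + 3 = 531.

531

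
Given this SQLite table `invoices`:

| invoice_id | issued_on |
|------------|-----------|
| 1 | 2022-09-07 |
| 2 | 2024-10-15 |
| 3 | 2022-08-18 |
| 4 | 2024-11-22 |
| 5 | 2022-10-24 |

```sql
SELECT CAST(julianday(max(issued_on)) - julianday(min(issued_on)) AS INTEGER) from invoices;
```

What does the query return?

MIN = 2022-08-18, MAX = 2024-11-22.
13 days remain in August 2022 after the 18th (31 − 18).
Full months from September 2022 through October 2024 contribute their day counts.
Then 22 days into November 2024.
Total: 13 + 30 + 31 + 30 + 31 + 31 + 28 + 31 + 30 + 31 + 30 + 31 + 31 + 30 + 31 + 30 + 31 + 31 + 29 + 31 + 30 + 31 + 30 + 31 + 31 + 30 + 31 + 22 = 827.

827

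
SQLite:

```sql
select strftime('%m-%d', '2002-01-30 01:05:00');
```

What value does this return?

01-30

`%m-%d` extracts the month-day: 01-30.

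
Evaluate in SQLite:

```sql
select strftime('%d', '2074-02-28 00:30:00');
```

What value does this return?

28

`%d` extracts the 2-digit day of month: 28.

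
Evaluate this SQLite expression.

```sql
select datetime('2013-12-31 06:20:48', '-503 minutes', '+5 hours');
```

503 minutes = 8h 23m; -503 minutes from 2013-12-31 06:20:48 is 2013-12-30 21:57:48 (crosses midnight).
+5 hours from 2013-12-30 21:57:48 is 2013-12-31 02:57:48 (crosses midnight).

2013-12-31 02:57:48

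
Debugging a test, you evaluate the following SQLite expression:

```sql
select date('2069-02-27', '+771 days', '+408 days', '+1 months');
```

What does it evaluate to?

2072-06-21

Applying '+771 days' to 2069-02-27: counting 771 days forward gives 2071-04-09.
Applying '+408 days' to 2071-04-09: counting 408 days forward gives 2072-05-21.
Adding +1 month to 2072-05-21 gives 2072-06-21.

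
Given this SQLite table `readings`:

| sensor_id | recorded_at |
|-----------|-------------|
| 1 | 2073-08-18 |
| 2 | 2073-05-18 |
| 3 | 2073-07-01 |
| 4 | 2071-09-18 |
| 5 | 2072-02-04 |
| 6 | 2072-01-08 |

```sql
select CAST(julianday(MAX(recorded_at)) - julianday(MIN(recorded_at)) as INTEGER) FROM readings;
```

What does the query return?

700

MIN = 2071-09-18, MAX = 2073-08-18.
12 days remain in September 2071 after the 18th (30 − 18).
Full months from October 2071 through July 2073 contribute their day counts.
Then 18 days into August 2073.
Total: 12 + 31 + 30 + 31 + 31 + 29 + 31 + 30 + 31 + 30 + 31 + 31 + 30 + 31 + 30 + 31 + 31 + 28 + 31 + 30 + 31 + 30 + 31 + 18 = 700.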